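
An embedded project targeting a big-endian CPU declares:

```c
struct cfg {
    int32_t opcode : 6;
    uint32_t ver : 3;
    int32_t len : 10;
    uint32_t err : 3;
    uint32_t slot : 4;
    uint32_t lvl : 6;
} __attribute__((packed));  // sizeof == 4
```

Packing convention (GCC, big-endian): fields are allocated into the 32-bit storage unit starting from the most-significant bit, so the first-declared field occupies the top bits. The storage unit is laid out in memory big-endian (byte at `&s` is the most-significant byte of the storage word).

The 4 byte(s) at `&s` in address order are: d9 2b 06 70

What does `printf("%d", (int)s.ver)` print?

2

[0]=0xd9 [1]=0x2b [2]=0x06 [3]=0x70 (big-endian) → word 0xd92b0670
opcode:6 @ bit 26 → (0xd92b0670>>26)&0x3f = 0x36
ver:3 @ bit 23 → (0xd92b0670>>23)&0x7 = 0x2  ←
len:10 @ bit 13 → (0xd92b0670>>13)&0x3ff = 0x158
err:3 @ bit 10 → (0xd92b0670>>10)&0x7 = 0x1
slot:4 @ bit 6 → (0xd92b0670>>6)&0xf = 0x9
lvl:6 @ bit 0 → (0xd92b0670>>0)&0x3f = 0x30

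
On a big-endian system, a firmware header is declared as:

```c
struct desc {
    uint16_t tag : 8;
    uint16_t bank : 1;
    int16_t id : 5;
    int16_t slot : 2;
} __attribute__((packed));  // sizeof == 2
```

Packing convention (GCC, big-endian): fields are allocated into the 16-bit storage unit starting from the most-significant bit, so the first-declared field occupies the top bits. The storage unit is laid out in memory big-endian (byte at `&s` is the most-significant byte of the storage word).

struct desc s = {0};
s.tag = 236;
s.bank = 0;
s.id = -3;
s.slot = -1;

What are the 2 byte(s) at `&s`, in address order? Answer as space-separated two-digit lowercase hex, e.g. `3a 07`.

ec 77

[8+:8] tag=236 & 0xff = 0xec; word=0xec00
[7+:1] bank=0 & 0x1 = 0x0; word=0xec00
[2+:5] id=-3 & 0x1f = 0x1d; word=0xec74
[0+:2] slot=-1 & 0x3 = 0x3; word=0xec77
word = 0xec77 → big-endian bytes:
  [0]=0xec  [1]=0x77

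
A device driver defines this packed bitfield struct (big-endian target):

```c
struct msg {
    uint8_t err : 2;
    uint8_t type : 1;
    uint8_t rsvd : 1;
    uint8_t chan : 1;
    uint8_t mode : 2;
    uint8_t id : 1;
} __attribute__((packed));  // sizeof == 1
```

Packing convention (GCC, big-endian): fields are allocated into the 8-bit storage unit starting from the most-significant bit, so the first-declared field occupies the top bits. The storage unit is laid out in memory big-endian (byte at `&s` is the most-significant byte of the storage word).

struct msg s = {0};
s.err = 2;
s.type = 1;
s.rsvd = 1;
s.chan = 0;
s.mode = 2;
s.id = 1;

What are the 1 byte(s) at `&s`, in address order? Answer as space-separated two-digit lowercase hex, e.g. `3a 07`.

err (2b) val=2 bits=0x2 at bit 6: 0x80
type (1b) val=1 bits=0x1 at bit 5: 0xa0
rsvd (1b) val=1 bits=0x1 at bit 4: 0xb0
chan (1b) val=0 bits=0x0 at bit 3: 0xb0
mode (2b) val=2 bits=0x2 at bit 1: 0xb4
id (1b) val=1 bits=0x1 at bit 0: 0xb5
word = 0xb5 → big-endian bytes:
  [0]=0xb5

b5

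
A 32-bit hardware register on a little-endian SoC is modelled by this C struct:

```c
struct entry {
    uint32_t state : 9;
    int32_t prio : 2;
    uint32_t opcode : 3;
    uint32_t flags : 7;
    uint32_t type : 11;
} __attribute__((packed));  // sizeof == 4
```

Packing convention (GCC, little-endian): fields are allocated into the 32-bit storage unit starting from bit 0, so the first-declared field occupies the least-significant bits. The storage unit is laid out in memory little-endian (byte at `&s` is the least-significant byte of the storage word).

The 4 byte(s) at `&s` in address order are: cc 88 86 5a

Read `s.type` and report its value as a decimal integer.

[0]=0xcc [1]=0x88 [2]=0x86 [3]=0x5a (little-endian) → word 0x5a8688cc
state [0+:9] = (word>>0) & 0x1ff = 204
prio [9+:2] = (word>>9) & 0x3 = 0
opcode [11+:3] = (word>>11) & 0x7 = 1
flags [14+:7] = (word>>14) & 0x7f = 26
type [21+:11] = (word>>21) & 0x7ff = 724  ←

724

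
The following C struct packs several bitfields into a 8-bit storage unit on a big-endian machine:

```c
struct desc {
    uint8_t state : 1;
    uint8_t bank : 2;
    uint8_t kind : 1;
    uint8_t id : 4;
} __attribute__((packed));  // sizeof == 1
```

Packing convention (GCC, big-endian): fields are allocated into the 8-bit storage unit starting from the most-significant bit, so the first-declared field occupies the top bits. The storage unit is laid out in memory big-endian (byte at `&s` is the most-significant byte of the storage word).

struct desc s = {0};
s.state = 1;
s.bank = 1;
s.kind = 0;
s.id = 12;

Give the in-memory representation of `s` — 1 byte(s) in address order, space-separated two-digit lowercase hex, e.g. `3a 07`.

state (1b) val=1 bits=0x1 at bit 7: 0x80
bank (2b) val=1 bits=0x1 at bit 5: 0xa0
kind (1b) val=0 bits=0x0 at bit 4: 0xa0
id (4b) val=12 bits=0xc at bit 0: 0xac
word = 0xac → big-endian bytes:
  [0]=0xac

ac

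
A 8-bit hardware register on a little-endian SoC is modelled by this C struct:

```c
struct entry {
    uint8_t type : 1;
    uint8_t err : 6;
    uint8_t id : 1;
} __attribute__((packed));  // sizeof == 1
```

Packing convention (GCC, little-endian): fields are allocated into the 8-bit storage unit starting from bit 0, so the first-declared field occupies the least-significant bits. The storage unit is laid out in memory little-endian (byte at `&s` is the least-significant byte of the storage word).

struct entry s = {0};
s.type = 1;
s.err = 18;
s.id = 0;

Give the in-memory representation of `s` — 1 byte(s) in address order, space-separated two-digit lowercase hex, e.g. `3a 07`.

25

[0+:1] type=1 & 0x1 = 0x1; word=0x01
[1+:6] err=18 & 0x3f = 0x12; word=0x25
[7+:1] id=0 & 0x1 = 0x0; word=0x25
word = 0x25 → little-endian bytes:
  [0]=0x25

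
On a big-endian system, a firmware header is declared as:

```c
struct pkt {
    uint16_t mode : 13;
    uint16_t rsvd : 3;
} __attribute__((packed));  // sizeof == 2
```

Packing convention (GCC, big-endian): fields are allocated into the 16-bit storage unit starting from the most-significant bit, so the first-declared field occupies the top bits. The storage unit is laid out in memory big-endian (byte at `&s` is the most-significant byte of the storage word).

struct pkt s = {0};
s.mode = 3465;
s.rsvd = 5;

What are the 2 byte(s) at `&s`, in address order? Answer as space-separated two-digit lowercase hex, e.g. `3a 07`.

6c 4d

[3+:13] mode=3465 & 0x1fff = 0xd89; word=0x6c48
[0+:3] rsvd=5 & 0x7 = 0x5; word=0x6c4d
word = 0x6c4d → big-endian bytes:
  [0]=0x6c  [1]=0x4d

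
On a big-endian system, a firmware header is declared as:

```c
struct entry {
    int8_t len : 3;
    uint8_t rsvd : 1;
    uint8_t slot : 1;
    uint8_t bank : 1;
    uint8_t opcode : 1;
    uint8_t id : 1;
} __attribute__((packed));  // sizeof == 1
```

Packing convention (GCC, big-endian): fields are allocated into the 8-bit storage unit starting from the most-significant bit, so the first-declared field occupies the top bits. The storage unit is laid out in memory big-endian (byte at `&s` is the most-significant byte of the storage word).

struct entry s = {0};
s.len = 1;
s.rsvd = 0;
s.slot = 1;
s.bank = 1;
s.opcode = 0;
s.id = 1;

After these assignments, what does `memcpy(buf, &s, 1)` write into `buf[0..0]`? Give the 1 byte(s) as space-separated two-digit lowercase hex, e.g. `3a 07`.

2d

len (3b) val=1 bits=0x1 at bit 5: 0x20
rsvd (1b) val=0 bits=0x0 at bit 4: 0x20
slot (1b) val=1 bits=0x1 at bit 3: 0x28
bank (1b) val=1 bits=0x1 at bit 2: 0x2c
opcode (1b) val=0 bits=0x0 at bit 1: 0x2c
id (1b) val=1 bits=0x1 at bit 0: 0x2d
word = 0x2d → big-endian bytes:
  [0]=0x2d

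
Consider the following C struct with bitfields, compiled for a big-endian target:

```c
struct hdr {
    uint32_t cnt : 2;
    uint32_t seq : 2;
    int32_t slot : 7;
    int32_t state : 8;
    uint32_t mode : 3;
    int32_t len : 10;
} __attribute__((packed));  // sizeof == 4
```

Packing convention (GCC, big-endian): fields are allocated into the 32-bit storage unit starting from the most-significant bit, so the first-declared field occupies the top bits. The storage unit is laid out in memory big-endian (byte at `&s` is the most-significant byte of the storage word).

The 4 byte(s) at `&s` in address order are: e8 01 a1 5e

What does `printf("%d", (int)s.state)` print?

[0]=0xe8 [1]=0x01 [2]=0xa1 [3]=0x5e (big-endian) → word 0xe801a15e
cnt [30+:2] = (word>>30) & 0x3 = 3
seq [28+:2] = (word>>28) & 0x3 = 2
slot [21+:7] = (word>>21) & 0x7f = 64
state [13+:8] = (word>>13) & 0xff = 13  ←
mode [10+:3] = (word>>10) & 0x7 = 0
len [0+:10] = (word>>0) & 0x3ff = 350
state signed 8b, MSB=0: value = 13

13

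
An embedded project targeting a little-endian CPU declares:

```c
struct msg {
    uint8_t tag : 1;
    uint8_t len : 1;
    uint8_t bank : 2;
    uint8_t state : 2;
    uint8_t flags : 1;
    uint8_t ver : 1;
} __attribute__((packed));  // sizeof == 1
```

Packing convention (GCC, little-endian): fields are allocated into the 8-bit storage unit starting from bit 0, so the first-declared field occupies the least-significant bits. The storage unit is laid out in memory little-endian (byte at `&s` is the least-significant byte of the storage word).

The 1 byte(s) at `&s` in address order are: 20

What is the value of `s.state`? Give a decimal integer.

2

[0]=0x20 (little-endian) → word 0x20
tag [0+:1] = (word>>0) & 0x1 = 0
len [1+:1] = (word>>1) & 0x1 = 0
bank [2+:2] = (word>>2) & 0x3 = 0
state [4+:2] = (word>>4) & 0x3 = 2  ←
flags [6+:1] = (word>>6) & 0x1 = 0
ver [7+:1] = (word>>7) & 0x1 = 0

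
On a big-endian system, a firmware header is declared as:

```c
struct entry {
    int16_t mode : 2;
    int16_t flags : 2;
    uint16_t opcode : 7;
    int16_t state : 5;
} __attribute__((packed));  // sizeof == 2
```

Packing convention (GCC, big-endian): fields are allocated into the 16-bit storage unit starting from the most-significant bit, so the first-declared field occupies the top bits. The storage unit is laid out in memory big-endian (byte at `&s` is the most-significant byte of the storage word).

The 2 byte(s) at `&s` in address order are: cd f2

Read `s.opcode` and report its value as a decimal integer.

[0]=0xcd [1]=0xf2 (big-endian) → word 0xcdf2
mode:2 @ bit 14 → (0xcdf2>>14)&0x3 = 0x3
flags:2 @ bit 12 → (0xcdf2>>12)&0x3 = 0x0
opcode:7 @ bit 5 → (0xcdf2>>5)&0x7f = 0x6f  ←
state:5 @ bit 0 → (0xcdf2>>0)&0x1f = 0x12

111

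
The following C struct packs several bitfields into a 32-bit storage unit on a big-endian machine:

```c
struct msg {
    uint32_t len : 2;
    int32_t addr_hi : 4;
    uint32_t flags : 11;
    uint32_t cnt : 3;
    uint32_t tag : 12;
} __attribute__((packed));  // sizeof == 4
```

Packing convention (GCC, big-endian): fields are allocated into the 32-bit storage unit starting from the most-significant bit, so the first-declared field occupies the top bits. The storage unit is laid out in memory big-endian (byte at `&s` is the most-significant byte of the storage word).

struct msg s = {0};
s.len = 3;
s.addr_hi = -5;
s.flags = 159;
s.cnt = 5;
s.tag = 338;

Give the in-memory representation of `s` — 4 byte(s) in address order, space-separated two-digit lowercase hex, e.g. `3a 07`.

len (2b) val=3 bits=0x3 at bit 30: 0xc0000000
addr_hi (4b) val=-5 bits=0xb at bit 26: 0xec000000
flags (11b) val=159 bits=0x9f at bit 15: 0xec4f8000
cnt (3b) val=5 bits=0x5 at bit 12: 0xec4fd000
tag (12b) val=338 bits=0x152 at bit 0: 0xec4fd152
word = 0xec4fd152 → big-endian bytes:
  [0]=0xec  [1]=0x4f  [2]=0xd1  [3]=0x52

ec 4f d1 52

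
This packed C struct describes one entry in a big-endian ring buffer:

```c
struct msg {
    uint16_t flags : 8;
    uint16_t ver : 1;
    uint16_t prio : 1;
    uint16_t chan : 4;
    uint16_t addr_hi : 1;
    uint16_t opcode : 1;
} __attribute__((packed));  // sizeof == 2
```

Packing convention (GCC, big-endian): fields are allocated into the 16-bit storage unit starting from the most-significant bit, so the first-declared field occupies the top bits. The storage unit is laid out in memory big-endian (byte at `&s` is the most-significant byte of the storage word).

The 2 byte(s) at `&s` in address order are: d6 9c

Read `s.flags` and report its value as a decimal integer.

214

[0]=0xd6 [1]=0x9c (big-endian) → word 0xd69c
flags:8 @ bit 8 → (0xd69c>>8)&0xff = 0xd6  ←
ver:1 @ bit 7 → (0xd69c>>7)&0x1 = 0x1
prio:1 @ bit 6 → (0xd69c>>6)&0x1 = 0x0
chan:4 @ bit 2 → (0xd69c>>2)&0xf = 0x7
addr_hi:1 @ bit 1 → (0xd69c>>1)&0x1 = 0x0
opcode:1 @ bit 0 → (0xd69c>>0)&0x1 = 0x0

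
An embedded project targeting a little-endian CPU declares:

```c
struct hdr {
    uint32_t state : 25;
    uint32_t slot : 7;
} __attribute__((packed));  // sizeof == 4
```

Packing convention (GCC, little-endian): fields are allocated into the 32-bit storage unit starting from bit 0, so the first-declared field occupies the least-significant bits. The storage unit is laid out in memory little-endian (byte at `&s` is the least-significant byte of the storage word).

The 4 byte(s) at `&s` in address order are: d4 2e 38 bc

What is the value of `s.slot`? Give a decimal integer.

94

[0]=0xd4 [1]=0x2e [2]=0x38 [3]=0xbc (little-endian) → word 0xbc382ed4
state:25 @ bit 0 → (0xbc382ed4>>0)&0x1ffffff = 0x382ed4
slot:7 @ bit 25 → (0xbc382ed4>>25)&0x7f = 0x5e  ←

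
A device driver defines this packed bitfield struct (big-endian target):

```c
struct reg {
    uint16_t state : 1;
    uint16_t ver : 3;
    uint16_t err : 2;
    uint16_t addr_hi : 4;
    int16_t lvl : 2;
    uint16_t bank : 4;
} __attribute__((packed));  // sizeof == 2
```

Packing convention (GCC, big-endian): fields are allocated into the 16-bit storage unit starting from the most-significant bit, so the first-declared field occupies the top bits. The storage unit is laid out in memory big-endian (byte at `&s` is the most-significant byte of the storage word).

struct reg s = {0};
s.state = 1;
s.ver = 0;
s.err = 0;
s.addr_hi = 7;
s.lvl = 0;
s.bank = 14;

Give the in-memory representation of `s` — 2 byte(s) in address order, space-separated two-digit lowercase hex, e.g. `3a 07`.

81 ce

state (1b) val=1 bits=0x1 at bit 15: 0x8000
ver (3b) val=0 bits=0x0 at bit 12: 0x8000
err (2b) val=0 bits=0x0 at bit 10: 0x8000
addr_hi (4b) val=7 bits=0x7 at bit 6: 0x81c0
lvl (2b) val=0 bits=0x0 at bit 4: 0x81c0
bank (4b) val=14 bits=0xe at bit 0: 0x81ce
word = 0x81ce → big-endian bytes:
  [0]=0x81  [1]=0xce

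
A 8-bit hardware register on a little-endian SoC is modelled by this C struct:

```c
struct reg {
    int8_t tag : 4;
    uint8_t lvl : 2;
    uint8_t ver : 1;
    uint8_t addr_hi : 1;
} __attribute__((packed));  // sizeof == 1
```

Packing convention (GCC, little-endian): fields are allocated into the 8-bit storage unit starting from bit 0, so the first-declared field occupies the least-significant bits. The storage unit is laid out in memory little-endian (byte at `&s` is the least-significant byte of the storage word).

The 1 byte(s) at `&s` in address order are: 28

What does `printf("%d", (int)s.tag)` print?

[0]=0x28 (little-endian) → word 0x28
tag:4 @ bit 0 → (0x28>>0)&0xf = 0x8  ←
lvl:2 @ bit 4 → (0x28>>4)&0x3 = 0x2
ver:1 @ bit 6 → (0x28>>6)&0x1 = 0x0
addr_hi:1 @ bit 7 → (0x28>>7)&0x1 = 0x0
tag signed 4b, MSB=1: 8 - 16 = -8

-8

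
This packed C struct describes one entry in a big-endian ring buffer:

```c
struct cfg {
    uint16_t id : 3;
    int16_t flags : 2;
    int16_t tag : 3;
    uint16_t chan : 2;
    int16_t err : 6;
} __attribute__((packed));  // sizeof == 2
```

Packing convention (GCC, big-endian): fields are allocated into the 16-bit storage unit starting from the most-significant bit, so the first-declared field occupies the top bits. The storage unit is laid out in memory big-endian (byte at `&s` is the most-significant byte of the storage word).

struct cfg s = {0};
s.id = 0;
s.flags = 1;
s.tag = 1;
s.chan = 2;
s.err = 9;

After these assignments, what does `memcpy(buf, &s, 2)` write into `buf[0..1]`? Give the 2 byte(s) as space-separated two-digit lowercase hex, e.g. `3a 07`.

id:3 = 0 → 0x0 << 13 → word 0x0000
flags:2 = 1 → 0x1 << 11 → word 0x0800
tag:3 = 1 → 0x1 << 8 → word 0x0900
chan:2 = 2 → 0x2 << 6 → word 0x0980
err:6 = 9 → 0x9 << 0 → word 0x0989
word = 0x0989 → big-endian bytes:
  [0]=0x09  [1]=0x89

09 89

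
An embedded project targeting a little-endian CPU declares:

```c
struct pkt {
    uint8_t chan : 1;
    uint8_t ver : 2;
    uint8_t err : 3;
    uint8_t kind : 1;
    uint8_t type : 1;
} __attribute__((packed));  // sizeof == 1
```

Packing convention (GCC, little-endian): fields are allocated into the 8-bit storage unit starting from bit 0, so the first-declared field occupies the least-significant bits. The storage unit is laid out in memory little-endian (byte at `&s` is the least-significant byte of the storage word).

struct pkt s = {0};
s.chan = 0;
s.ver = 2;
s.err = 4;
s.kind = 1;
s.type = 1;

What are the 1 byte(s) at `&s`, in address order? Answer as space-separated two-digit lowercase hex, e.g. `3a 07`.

e4

[0+:1] chan=0 & 0x1 = 0x0; word=0x00
[1+:2] ver=2 & 0x3 = 0x2; word=0x04
[3+:3] err=4 & 0x7 = 0x4; word=0x24
[6+:1] kind=1 & 0x1 = 0x1; word=0x64
[7+:1] type=1 & 0x1 = 0x1; word=0xe4
word = 0xe4 → little-endian bytes:
  [0]=0xe4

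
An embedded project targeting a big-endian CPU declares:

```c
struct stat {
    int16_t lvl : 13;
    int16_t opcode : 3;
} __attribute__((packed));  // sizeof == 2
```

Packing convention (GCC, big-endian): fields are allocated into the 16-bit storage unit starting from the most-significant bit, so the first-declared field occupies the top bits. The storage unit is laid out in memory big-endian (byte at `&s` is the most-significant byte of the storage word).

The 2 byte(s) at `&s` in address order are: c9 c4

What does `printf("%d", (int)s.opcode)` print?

-4

[0]=0xc9 [1]=0xc4 (big-endian) → word 0xc9c4
lvl [3+:13] = (word>>3) & 0x1fff = 6456
opcode [0+:3] = (word>>0) & 0x7 = 4  ←
opcode signed 3b, MSB=1: 4 - 8 = -4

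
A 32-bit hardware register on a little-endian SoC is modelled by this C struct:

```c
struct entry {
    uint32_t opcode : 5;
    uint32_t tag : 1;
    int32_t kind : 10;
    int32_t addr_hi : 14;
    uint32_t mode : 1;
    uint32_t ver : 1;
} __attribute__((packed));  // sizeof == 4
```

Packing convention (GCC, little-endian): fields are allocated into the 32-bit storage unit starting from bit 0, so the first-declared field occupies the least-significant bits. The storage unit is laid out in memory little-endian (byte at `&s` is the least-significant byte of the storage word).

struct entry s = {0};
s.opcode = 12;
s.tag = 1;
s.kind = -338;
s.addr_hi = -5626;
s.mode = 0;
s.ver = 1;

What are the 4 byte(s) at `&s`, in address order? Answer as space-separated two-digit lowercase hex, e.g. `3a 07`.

ac ab 06 aa

[0+:5] opcode=12 & 0x1f = 0xc; word=0x0000000c
[5+:1] tag=1 & 0x1 = 0x1; word=0x0000002c
[6+:10] kind=-338 & 0x3ff = 0x2ae; word=0x0000abac
[16+:14] addr_hi=-5626 & 0x3fff = 0x2a06; word=0x2a06abac
[30+:1] mode=0 & 0x1 = 0x0; word=0x2a06abac
[31+:1] ver=1 & 0x1 = 0x1; word=0xaa06abac
word = 0xaa06abac → little-endian bytes:
  [0]=0xac  [1]=0xab  [2]=0x06  [3]=0xaa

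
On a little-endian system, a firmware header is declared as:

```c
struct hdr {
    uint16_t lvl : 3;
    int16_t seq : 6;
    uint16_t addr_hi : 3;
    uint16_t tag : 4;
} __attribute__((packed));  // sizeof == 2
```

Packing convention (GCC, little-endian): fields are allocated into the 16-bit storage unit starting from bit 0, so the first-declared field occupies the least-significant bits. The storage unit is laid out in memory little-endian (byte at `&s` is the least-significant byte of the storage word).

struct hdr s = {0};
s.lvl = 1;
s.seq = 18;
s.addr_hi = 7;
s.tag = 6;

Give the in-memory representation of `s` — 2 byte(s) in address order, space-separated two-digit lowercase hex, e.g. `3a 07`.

91 6e

lvl (3b) val=1 bits=0x1 at bit 0: 0x0001
seq (6b) val=18 bits=0x12 at bit 3: 0x0091
addr_hi (3b) val=7 bits=0x7 at bit 9: 0x0e91
tag (4b) val=6 bits=0x6 at bit 12: 0x6e91
word = 0x6e91 → little-endian bytes:
  [0]=0x91  [1]=0x6e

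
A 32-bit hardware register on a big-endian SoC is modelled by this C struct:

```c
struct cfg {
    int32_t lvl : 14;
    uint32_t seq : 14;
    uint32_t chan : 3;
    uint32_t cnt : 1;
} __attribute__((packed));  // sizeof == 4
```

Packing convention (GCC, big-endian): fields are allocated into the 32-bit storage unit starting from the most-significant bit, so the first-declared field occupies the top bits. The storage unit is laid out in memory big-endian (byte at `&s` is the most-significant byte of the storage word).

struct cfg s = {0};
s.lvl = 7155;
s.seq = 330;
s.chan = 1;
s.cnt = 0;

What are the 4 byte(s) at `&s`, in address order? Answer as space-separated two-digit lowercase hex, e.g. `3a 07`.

6f cc 14 a2

[18+:14] lvl=7155 & 0x3fff = 0x1bf3; word=0x6fcc0000
[4+:14] seq=330 & 0x3fff = 0x14a; word=0x6fcc14a0
[1+:3] chan=1 & 0x7 = 0x1; word=0x6fcc14a2
[0+:1] cnt=0 & 0x1 = 0x0; word=0x6fcc14a2
word = 0x6fcc14a2 → big-endian bytes:
  [0]=0x6f  [1]=0xcc  [2]=0x14  [3]=0xa2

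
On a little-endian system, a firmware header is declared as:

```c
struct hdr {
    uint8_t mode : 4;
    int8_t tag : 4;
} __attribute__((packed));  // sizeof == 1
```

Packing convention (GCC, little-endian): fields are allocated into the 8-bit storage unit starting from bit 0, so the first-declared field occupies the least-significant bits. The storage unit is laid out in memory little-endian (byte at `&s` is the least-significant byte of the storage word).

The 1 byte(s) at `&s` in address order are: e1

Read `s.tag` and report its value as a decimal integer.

-2

[0]=0xe1 (little-endian) → word 0xe1
mode [0+:4] = (word>>0) & 0xf = 1
tag [4+:4] = (word>>4) & 0xf = 14  ←
tag signed 4b, MSB=1: 14 - 16 = -2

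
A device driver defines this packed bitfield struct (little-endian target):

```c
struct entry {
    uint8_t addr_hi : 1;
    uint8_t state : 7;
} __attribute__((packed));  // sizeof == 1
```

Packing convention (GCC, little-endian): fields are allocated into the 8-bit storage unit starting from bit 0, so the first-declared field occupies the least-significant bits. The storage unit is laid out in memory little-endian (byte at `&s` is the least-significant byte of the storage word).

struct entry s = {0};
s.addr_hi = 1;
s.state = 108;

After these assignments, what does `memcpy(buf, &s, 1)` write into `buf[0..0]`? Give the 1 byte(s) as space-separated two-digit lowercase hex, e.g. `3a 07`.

addr_hi (1b) val=1 bits=0x1 at bit 0: 0x01
state (7b) val=108 bits=0x6c at bit 1: 0xd9
word = 0xd9 → little-endian bytes:
  [0]=0xd9

d9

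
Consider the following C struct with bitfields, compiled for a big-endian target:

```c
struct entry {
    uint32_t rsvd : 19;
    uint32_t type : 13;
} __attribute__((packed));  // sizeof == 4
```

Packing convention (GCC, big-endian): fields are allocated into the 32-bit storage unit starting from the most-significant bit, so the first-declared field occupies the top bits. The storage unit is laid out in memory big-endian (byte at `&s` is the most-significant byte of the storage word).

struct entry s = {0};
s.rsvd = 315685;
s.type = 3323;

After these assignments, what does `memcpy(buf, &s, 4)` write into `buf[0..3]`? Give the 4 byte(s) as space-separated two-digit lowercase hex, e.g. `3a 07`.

rsvd (19b) val=315685 bits=0x4d125 at bit 13: 0x9a24a000
type (13b) val=3323 bits=0xcfb at bit 0: 0x9a24acfb
word = 0x9a24acfb → big-endian bytes:
  [0]=0x9a  [1]=0x24  [2]=0xac  [3]=0xfb

9a 24 ac fb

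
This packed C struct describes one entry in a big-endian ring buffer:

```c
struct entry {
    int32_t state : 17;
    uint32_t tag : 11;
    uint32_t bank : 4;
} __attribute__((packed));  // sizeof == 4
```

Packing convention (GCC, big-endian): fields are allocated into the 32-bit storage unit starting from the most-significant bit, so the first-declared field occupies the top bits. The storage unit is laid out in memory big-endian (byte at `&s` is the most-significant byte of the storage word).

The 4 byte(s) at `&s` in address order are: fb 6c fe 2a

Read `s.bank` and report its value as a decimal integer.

10

[0]=0xfb [1]=0x6c [2]=0xfe [3]=0x2a (big-endian) → word 0xfb6cfe2a
state [15+:17] = (word>>15) & 0x1ffff = 128729
tag [4+:11] = (word>>4) & 0x7ff = 2018
bank [0+:4] = (word>>0) & 0xf = 10  ←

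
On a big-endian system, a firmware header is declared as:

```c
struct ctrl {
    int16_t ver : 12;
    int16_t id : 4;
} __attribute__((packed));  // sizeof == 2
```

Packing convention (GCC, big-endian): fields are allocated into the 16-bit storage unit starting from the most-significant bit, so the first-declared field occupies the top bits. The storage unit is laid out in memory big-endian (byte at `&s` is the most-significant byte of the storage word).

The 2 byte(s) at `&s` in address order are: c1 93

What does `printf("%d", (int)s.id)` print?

[0]=0xc1 [1]=0x93 (big-endian) → word 0xc193
ver [4+:12] = (word>>4) & 0xfff = 3097
id [0+:4] = (word>>0) & 0xf = 3  ←
id signed 4b, MSB=0: value = 3

3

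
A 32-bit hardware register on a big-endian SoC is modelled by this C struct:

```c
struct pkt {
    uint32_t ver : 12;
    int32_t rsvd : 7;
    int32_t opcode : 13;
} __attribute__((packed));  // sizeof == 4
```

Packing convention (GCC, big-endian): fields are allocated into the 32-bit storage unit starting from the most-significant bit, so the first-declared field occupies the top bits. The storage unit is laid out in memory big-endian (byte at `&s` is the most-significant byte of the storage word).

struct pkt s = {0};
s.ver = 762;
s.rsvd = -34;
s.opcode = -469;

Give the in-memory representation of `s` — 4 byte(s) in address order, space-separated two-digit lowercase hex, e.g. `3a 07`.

2f ab de 2b

[20+:12] ver=762 & 0xfff = 0x2fa; word=0x2fa00000
[13+:7] rsvd=-34 & 0x7f = 0x5e; word=0x2fabc000
[0+:13] opcode=-469 & 0x1fff = 0x1e2b; word=0x2fabde2b
word = 0x2fabde2b → big-endian bytes:
  [0]=0x2f  [1]=0xab  [2]=0xde  [3]=0x2b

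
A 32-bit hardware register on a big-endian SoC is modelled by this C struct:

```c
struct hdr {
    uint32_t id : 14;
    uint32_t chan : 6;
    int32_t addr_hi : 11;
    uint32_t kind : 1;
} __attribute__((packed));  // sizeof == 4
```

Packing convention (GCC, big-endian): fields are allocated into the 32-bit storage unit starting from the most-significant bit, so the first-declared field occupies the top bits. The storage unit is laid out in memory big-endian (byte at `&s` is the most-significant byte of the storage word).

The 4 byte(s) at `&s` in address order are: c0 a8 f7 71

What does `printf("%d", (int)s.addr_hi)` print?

[0]=0xc0 [1]=0xa8 [2]=0xf7 [3]=0x71 (big-endian) → word 0xc0a8f771
id [18+:14] = (word>>18) & 0x3fff = 12330
chan [12+:6] = (word>>12) & 0x3f = 15
addr_hi [1+:11] = (word>>1) & 0x7ff = 952  ←
kind [0+:1] = (word>>0) & 0x1 = 1
addr_hi signed 11b, MSB=0: value = 952

952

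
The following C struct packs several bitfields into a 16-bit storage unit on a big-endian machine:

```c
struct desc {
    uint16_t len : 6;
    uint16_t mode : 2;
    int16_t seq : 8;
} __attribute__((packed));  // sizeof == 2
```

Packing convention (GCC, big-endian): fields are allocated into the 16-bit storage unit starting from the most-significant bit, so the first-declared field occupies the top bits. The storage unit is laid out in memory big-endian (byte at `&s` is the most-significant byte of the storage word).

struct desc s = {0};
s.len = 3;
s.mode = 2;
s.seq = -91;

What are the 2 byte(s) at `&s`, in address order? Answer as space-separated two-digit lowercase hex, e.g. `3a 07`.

len:6 = 3 → 0x3 << 10 → word 0x0c00
mode:2 = 2 → 0x2 << 8 → word 0x0e00
seq:8 = -91 → 0xa5 << 0 → word 0x0ea5
word = 0x0ea5 → big-endian bytes:
  [0]=0x0e  [1]=0xa5

0e a5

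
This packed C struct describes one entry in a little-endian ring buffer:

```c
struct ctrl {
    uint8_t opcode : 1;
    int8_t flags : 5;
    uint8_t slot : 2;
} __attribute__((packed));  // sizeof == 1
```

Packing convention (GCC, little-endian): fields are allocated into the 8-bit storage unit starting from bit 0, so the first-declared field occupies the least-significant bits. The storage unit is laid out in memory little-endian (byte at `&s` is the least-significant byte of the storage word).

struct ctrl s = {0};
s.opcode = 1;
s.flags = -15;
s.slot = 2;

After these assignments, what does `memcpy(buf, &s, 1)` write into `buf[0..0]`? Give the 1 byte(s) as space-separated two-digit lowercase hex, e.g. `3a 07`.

a3

[0+:1] opcode=1 & 0x1 = 0x1; word=0x01
[1+:5] flags=-15 & 0x1f = 0x11; word=0x23
[6+:2] slot=2 & 0x3 = 0x2; word=0xa3
word = 0xa3 → little-endian bytes:
  [0]=0xa3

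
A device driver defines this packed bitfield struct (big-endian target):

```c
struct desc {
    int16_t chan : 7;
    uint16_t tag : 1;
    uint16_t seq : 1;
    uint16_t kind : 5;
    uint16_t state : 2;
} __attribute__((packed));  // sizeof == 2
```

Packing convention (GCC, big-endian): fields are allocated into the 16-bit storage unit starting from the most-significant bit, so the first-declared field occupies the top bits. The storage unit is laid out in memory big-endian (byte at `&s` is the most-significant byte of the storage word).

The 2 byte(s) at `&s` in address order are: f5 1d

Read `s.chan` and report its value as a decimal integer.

-6

[0]=0xf5 [1]=0x1d (big-endian) → word 0xf51d
chan:7 @ bit 9 → (0xf51d>>9)&0x7f = 0x7a  ←
tag:1 @ bit 8 → (0xf51d>>8)&0x1 = 0x1
seq:1 @ bit 7 → (0xf51d>>7)&0x1 = 0x0
kind:5 @ bit 2 → (0xf51d>>2)&0x1f = 0x7
state:2 @ bit 0 → (0xf51d>>0)&0x3 = 0x1
chan signed 7b, MSB=1: 122 - 128 = -6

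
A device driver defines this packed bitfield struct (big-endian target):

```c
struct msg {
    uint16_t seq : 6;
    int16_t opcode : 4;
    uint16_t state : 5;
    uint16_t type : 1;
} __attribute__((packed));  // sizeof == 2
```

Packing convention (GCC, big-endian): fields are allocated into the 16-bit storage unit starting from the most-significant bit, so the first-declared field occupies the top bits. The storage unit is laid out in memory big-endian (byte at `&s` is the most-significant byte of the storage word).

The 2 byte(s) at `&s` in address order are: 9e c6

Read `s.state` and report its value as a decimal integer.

[0]=0x9e [1]=0xc6 (big-endian) → word 0x9ec6
seq [10+:6] = (word>>10) & 0x3f = 39
opcode [6+:4] = (word>>6) & 0xf = 11
state [1+:5] = (word>>1) & 0x1f = 3  ←
type [0+:1] = (word>>0) & 0x1 = 0

3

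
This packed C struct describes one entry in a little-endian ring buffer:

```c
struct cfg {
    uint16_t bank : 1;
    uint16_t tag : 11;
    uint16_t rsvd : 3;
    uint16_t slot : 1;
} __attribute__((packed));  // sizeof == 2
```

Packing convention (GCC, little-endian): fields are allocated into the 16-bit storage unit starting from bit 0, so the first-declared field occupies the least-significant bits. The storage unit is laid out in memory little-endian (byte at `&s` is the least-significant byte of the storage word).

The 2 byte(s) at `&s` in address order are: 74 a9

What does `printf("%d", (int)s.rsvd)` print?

[0]=0x74 [1]=0xa9 (little-endian) → word 0xa974
bank [0+:1] = (word>>0) & 0x1 = 0
tag [1+:11] = (word>>1) & 0x7ff = 1210
rsvd [12+:3] = (word>>12) & 0x7 = 2  ←
slot [15+:1] = (word>>15) & 0x1 = 1

2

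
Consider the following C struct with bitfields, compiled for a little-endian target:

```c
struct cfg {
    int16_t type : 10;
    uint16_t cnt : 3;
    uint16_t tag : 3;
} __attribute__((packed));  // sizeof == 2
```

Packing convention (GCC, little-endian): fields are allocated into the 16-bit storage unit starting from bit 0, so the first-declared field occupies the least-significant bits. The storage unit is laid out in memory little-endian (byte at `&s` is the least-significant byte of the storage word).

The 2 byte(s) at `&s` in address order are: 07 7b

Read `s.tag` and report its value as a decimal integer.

3

[0]=0x07 [1]=0x7b (little-endian) → word 0x7b07
type:10 @ bit 0 → (0x7b07>>0)&0x3ff = 0x307
cnt:3 @ bit 10 → (0x7b07>>10)&0x7 = 0x6
tag:3 @ bit 13 → (0x7b07>>13)&0x7 = 0x3  ←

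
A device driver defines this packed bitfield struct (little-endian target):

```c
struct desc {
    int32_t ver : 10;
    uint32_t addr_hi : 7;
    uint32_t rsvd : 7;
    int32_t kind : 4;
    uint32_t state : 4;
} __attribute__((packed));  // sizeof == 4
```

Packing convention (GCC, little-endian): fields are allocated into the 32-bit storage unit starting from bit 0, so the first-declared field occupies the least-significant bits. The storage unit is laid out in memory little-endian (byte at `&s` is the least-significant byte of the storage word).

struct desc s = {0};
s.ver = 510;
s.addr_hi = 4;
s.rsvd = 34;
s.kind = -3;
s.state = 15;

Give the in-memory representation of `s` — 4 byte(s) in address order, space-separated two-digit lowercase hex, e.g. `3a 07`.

[0+:10] ver=510 & 0x3ff = 0x1fe; word=0x000001fe
[10+:7] addr_hi=4 & 0x7f = 0x4; word=0x000011fe
[17+:7] rsvd=34 & 0x7f = 0x22; word=0x004411fe
[24+:4] kind=-3 & 0xf = 0xd; word=0x0d4411fe
[28+:4] state=15 & 0xf = 0xf; word=0xfd4411fe
word = 0xfd4411fe → little-endian bytes:
  [0]=0xfe  [1]=0x11  [2]=0x44  [3]=0xfd

fe 11 44 fd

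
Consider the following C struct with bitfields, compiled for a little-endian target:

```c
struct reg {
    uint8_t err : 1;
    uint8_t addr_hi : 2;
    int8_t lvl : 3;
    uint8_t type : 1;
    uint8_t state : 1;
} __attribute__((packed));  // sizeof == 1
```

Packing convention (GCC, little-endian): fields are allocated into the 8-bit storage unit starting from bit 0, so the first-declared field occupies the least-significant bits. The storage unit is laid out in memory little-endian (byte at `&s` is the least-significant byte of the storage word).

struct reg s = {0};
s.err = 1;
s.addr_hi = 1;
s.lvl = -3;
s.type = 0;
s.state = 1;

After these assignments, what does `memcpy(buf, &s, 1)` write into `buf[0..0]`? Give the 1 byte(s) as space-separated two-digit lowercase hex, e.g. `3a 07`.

err:1 = 1 → 0x1 << 0 → word 0x01
addr_hi:2 = 1 → 0x1 << 1 → word 0x03
lvl:3 = -3 → 0x5 << 3 → word 0x2b
type:1 = 0 → 0x0 << 6 → word 0x2b
state:1 = 1 → 0x1 << 7 → word 0xab
word = 0xab → little-endian bytes:
  [0]=0xab

ab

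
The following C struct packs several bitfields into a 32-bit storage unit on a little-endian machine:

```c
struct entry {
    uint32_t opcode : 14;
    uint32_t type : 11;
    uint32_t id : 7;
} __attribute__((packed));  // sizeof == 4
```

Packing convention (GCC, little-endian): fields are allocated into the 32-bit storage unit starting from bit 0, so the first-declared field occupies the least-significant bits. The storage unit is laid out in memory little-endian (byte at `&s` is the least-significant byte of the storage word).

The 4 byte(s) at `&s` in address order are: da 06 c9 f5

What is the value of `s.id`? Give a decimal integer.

122

[0]=0xda [1]=0x06 [2]=0xc9 [3]=0xf5 (little-endian) → word 0xf5c906da
opcode [0+:14] = (word>>0) & 0x3fff = 1754
type [14+:11] = (word>>14) & 0x7ff = 1828
id [25+:7] = (word>>25) & 0x7f = 122  ←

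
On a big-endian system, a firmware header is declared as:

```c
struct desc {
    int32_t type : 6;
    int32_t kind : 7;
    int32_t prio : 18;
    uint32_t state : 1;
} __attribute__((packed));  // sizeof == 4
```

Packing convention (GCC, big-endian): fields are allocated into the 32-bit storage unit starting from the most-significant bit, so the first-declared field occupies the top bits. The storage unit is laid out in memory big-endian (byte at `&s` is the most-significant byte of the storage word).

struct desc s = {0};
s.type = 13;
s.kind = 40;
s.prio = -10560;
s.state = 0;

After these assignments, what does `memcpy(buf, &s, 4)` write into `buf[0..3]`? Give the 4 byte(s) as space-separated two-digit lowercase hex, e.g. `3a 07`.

type:6 = 13 → 0xd << 26 → word 0x34000000
kind:7 = 40 → 0x28 << 19 → word 0x35400000
prio:18 = -10560 → 0x3d6c0 << 1 → word 0x3547ad80
state:1 = 0 → 0x0 << 0 → word 0x3547ad80
word = 0x3547ad80 → big-endian bytes:
  [0]=0x35  [1]=0x47  [2]=0xad  [3]=0x80

35 47 ad 80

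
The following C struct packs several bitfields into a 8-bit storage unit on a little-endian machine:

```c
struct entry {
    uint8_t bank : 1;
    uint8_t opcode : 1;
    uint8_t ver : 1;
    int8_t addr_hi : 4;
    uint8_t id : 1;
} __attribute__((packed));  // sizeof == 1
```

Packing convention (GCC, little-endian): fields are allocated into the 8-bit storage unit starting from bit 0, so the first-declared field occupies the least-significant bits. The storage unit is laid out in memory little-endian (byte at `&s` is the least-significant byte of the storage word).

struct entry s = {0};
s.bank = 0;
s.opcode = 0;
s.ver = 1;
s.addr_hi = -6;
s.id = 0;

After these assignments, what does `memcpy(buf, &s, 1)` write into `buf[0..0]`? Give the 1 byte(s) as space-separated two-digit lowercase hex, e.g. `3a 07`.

54

bank (1b) val=0 bits=0x0 at bit 0: 0x00
opcode (1b) val=0 bits=0x0 at bit 1: 0x00
ver (1b) val=1 bits=0x1 at bit 2: 0x04
addr_hi (4b) val=-6 bits=0xa at bit 3: 0x54
id (1b) val=0 bits=0x0 at bit 7: 0x54
word = 0x54 → little-endian bytes:
  [0]=0x54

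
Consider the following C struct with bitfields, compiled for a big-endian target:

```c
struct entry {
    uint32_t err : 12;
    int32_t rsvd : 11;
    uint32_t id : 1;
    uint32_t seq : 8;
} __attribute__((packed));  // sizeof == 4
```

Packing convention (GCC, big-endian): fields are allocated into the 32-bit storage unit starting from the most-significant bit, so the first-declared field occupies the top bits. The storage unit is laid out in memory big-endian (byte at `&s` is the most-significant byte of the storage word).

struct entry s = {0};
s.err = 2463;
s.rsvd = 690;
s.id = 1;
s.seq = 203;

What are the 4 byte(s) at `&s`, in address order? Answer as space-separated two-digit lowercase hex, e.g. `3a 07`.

99 f5 65 cb

[20+:12] err=2463 & 0xfff = 0x99f; word=0x99f00000
[9+:11] rsvd=690 & 0x7ff = 0x2b2; word=0x99f56400
[8+:1] id=1 & 0x1 = 0x1; word=0x99f56500
[0+:8] seq=203 & 0xff = 0xcb; word=0x99f565cb
word = 0x99f565cb → big-endian bytes:
  [0]=0x99  [1]=0xf5  [2]=0x65  [3]=0xcb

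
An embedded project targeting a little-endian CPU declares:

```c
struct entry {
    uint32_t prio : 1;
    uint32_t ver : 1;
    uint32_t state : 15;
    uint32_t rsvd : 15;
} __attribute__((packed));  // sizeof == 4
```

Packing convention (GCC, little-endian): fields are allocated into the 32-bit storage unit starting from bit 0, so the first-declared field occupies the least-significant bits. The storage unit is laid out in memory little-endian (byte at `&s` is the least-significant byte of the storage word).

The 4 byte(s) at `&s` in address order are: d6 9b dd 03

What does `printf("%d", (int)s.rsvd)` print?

[0]=0xd6 [1]=0x9b [2]=0xdd [3]=0x03 (little-endian) → word 0x03dd9bd6
prio [0+:1] = (word>>0) & 0x1 = 0
ver [1+:1] = (word>>1) & 0x1 = 1
state [2+:15] = (word>>2) & 0x7fff = 26357
rsvd [17+:15] = (word>>17) & 0x7fff = 494  ←

494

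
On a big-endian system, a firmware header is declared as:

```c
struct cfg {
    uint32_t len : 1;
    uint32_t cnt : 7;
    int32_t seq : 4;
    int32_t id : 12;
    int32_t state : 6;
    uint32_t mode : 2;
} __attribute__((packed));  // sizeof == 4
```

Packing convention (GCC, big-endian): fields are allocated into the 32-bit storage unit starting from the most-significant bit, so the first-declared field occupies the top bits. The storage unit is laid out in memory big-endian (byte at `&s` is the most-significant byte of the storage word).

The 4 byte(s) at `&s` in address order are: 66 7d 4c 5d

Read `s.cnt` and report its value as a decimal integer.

102

[0]=0x66 [1]=0x7d [2]=0x4c [3]=0x5d (big-endian) → word 0x667d4c5d
len [31+:1] = (word>>31) & 0x1 = 0
cnt [24+:7] = (word>>24) & 0x7f = 102  ←
seq [20+:4] = (word>>20) & 0xf = 7
id [8+:12] = (word>>8) & 0xfff = 3404
state [2+:6] = (word>>2) & 0x3f = 23
mode [0+:2] = (word>>0) & 0x3 = 1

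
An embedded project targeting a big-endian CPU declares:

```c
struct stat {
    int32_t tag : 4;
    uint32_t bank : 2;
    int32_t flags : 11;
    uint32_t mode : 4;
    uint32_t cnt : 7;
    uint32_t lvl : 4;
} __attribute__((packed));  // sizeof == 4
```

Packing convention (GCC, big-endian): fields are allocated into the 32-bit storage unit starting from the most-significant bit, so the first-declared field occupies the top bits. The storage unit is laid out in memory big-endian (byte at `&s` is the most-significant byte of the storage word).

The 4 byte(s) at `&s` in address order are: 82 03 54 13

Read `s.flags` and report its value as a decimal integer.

-1018

[0]=0x82 [1]=0x03 [2]=0x54 [3]=0x13 (big-endian) → word 0x82035413
tag [28+:4] = (word>>28) & 0xf = 8
bank [26+:2] = (word>>26) & 0x3 = 0
flags [15+:11] = (word>>15) & 0x7ff = 1030  ←
mode [11+:4] = (word>>11) & 0xf = 10
cnt [4+:7] = (word>>4) & 0x7f = 65
lvl [0+:4] = (word>>0) & 0xf = 3
flags signed 11b, MSB=1: 1030 - 2048 = -1018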